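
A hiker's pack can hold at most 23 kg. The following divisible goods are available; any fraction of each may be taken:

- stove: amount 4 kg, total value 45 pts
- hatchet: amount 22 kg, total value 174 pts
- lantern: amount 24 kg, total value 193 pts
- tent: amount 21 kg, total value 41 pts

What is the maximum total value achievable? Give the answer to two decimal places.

Take in order of value per unit:
- stove (45/4 per unit): all 4 → value 45, running total 45.00
- lantern (193/24 per unit): 19 of 24 → value 19×193/24 = 152.7917, running total 197.79
Total 197.79.

197.79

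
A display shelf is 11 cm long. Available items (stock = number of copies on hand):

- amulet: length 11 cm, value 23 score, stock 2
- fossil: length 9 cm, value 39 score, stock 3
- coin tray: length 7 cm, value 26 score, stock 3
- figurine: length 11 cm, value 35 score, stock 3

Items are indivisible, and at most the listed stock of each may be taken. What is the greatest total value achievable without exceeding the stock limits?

Best selections within length 11 and stock limits:
- 1×fossil: length 9, value 39
- 1×figurine: length 11, value 35
Best: 39 score.

39 score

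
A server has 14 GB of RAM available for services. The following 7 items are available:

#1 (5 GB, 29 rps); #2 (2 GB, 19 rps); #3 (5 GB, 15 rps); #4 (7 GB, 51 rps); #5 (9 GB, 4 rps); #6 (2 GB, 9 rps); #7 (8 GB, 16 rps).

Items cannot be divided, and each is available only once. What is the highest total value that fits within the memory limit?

Check high-value combinations within 14 GB:
- #1+#2+#4: memory 5+2+7=14, value 29+19+51=99
- #1+#4+#6: memory 5+7+2=14, value 29+51+9=89
- #2+#3+#4: memory 2+5+7=14, value 19+15+51=85
Best: 99 rps.

99 rps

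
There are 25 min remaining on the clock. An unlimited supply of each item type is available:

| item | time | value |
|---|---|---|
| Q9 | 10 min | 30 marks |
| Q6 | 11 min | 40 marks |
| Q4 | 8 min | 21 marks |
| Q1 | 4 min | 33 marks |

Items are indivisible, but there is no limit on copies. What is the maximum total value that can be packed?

Best value-per-unit is Q1 at 33/4, and filling with it alone uses time 6×4=24. No mix of the others beats 6×33 = 198.

198 marks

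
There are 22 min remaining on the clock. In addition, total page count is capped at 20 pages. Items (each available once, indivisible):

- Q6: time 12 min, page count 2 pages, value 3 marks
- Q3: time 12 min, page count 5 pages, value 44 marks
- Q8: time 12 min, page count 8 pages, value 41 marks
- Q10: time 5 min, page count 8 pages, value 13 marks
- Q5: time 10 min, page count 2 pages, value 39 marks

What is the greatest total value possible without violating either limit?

Feasible sets respecting both limits:
- Q3+Q5: time 22, page count 7, value 83
- Q8+Q5: time 22, page count 10, value 80
- Q3+Q10: time 17, page count 13, value 57
- Q8+Q10: time 17, page count 16, value 54
Best: 83 marks.

83 marks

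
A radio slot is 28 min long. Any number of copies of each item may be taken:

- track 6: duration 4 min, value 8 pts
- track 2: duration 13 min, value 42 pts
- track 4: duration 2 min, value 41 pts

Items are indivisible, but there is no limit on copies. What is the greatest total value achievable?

Best value-per-unit is track 4 at 41/2, and filling with it alone uses duration 14×2=28. No mix of the others beats 14×41 = 574.

574 pts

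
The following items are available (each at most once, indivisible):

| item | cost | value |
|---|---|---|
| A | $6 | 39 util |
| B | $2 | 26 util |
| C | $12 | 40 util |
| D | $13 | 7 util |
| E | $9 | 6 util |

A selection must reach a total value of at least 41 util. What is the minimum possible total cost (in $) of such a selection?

8

Subsets with value ≥ 41, sorted by total cost:
- A+B: cost 8, value 65
- B+C: cost 14, value 66
- A+E: cost 15, value 45
Minimum cost: 8 $.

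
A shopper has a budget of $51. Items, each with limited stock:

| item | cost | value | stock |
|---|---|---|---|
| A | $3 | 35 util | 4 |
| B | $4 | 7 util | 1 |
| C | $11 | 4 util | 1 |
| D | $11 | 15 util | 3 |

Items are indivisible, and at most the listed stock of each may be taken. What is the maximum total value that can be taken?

192 util

Top feasible selections:
- 4×A + 1×B + 3×D: cost 49, value 192
- 4×A + 3×D: cost 45, value 185
- 4×A + 1×B + 1×C + 2×D: cost 49, value 181
- 4×A + 1×B + 2×D: cost 38, value 177
Best: 192 util.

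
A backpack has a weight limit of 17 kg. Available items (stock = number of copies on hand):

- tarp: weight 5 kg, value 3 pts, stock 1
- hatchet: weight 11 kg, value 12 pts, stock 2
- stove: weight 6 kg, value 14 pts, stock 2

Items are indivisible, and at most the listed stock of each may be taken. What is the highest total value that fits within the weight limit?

Best selections within weight 17 and stock limits:
- 1×tarp + 2×stove: weight 17, value 31
- 2×stove: weight 12, value 28
- 1×hatchet + 1×stove: weight 17, value 26
Best: 31 pts.

31 pts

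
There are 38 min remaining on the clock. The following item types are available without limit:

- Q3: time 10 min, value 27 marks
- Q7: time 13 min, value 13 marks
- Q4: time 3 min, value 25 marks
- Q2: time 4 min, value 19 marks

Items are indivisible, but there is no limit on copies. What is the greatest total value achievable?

300 marks

Best value-per-unit is Q4 at 25/3, and filling with it alone uses time 12×3=36. No mix of the others beats 12×25 = 300.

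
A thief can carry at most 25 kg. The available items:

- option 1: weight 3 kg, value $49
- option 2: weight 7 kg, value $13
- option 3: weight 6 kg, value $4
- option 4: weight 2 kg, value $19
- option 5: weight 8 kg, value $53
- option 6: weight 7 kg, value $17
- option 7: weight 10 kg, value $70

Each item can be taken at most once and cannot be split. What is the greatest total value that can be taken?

Check high-value combinations within 25 kg:
- option 1+option 4+option 5+option 7: weight 3+2+8+10=23, value 49+19+53+70=191
- option 1+option 5+option 7: weight 3+8+10=21, value 49+53+70=172
- option 1+option 4+option 6+option 7: weight 3+2+7+10=22, value 49+19+17+70=155
- option 1+option 2+option 4+option 7: weight 3+7+2+10=22, value 49+13+19+70=151
- option 4+option 5+option 7: weight 2+8+10=20, value 19+53+70=142
Best: $191.

$191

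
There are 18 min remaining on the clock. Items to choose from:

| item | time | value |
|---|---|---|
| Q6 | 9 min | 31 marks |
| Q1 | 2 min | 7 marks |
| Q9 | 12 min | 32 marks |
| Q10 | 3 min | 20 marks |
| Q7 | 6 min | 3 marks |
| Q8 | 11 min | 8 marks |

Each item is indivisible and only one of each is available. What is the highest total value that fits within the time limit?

This is a 0/1 knapsack; check combinations near the capacity.
- Q1+Q9+Q10: time 2+12+3=17, value 7+32+20=59
- Q6+Q1+Q10: time 9+2+3=14, value 31+7+20=58
- Q6+Q10+Q7: time 9+3+6=18, value 31+20+3=54
- Q9+Q10: time 12+3=15, value 32+20=52
- Q6+Q10: time 9+3=12, value 31+20=51
Best: 59 marks.

59 marks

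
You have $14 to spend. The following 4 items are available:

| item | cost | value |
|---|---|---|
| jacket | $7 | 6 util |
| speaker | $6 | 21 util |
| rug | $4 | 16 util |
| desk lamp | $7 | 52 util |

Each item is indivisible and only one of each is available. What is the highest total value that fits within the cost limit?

Check high-value combinations within $14:
- speaker+desk lamp: cost 6+7=13, value 21+52=73
- rug+desk lamp: cost 4+7=11, value 16+52=68
- jacket+desk lamp: cost 7+7=14, value 6+52=58
Best: 73 util.

73 util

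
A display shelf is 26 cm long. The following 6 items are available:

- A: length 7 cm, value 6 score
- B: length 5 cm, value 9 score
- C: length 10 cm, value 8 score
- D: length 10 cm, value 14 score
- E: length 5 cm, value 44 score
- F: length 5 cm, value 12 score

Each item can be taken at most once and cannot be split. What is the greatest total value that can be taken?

This is a 0/1 knapsack; check combinations near the capacity.
- B+D+E+F: length 5+10+5+5=25, value 9+14+44+12=79
- B+C+E+F: length 5+10+5+5=25, value 9+8+44+12=73
- A+B+E+F: length 7+5+5+5=22, value 6+9+44+12=71
- D+E+F: length 10+5+5=20, value 14+44+12=70
- B+D+E: length 5+10+5=20, value 9+14+44=67
Best: 79 score.

79 score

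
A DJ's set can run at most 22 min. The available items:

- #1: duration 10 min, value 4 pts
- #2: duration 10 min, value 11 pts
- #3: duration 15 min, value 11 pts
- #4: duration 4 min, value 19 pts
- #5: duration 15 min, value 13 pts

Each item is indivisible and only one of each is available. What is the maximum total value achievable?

32 pts

Check high-value combinations within 22 min:
- #4+#5: duration 4+15=19, value 19+13=32
- #2+#4: duration 10+4=14, value 11+19=30
- #3+#4: duration 15+4=19, value 11+19=30
- #1+#4: duration 10+4=14, value 4+19=23
- #4: duration 4, value 19
Best: 32 pts.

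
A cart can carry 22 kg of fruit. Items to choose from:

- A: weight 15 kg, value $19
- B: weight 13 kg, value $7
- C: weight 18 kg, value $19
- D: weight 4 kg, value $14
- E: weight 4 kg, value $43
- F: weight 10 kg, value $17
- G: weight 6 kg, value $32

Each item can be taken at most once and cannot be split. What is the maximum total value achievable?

This is a 0/1 knapsack; check combinations near the capacity.
- E+F+G: weight 4+10+6=20, value 43+17+32=92
- D+E+G: weight 4+4+6=14, value 14+43+32=89
- E+G: weight 4+6=10, value 43+32=75
Best: $92.

$92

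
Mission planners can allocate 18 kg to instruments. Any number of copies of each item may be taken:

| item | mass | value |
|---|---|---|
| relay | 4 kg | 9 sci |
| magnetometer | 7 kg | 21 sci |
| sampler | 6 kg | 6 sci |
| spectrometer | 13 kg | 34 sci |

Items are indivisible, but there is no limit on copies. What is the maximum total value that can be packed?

51 sci

Best value-per-unit is magnetometer at 21/7; filling with it alone gives 2×21 = 42.
Optimal mix: 1×relay + 2×magnetometer → mass 18, value 51.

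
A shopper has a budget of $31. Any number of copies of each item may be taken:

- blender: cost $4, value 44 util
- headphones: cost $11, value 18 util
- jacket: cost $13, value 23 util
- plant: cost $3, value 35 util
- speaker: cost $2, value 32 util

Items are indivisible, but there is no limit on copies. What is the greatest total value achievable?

Best value-per-unit is speaker at 32/2; filling with it alone gives 15×32 = 480.
Optimal mix: 1×plant + 14×speaker → cost 31, value 483.

483 util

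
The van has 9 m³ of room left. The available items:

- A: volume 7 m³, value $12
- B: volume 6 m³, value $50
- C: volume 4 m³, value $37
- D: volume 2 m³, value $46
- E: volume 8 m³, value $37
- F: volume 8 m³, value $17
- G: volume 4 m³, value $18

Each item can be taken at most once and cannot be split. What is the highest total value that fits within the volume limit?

$96

Check high-value combinations within 9 m³:
- B+D: volume 6+2=8, value 50+46=96
- C+D: volume 4+2=6, value 37+46=83
- D+G: volume 2+4=6, value 46+18=64
- A+D: volume 7+2=9, value 12+46=58
Best: $96.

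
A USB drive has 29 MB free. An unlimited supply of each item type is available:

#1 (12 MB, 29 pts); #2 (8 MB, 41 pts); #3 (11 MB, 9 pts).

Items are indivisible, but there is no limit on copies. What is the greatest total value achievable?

Best value-per-unit is #2 at 41/8, and filling with it alone uses size 3×8=24. No mix of the others beats 3×41 = 123.

123 pts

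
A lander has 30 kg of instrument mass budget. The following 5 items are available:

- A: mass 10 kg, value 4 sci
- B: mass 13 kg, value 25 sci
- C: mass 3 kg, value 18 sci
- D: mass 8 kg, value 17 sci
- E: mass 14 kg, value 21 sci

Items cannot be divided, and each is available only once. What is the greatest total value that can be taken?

This is a 0/1 knapsack; check combinations near the capacity.
- B+C+E: mass 13+3+14=30, value 25+18+21=64
- B+C+D: mass 13+3+8=24, value 25+18+17=60
- C+D+E: mass 3+8+14=25, value 18+17+21=56
- A+B+C: mass 10+13+3=26, value 4+25+18=47
Best: 64 sci.

64 sci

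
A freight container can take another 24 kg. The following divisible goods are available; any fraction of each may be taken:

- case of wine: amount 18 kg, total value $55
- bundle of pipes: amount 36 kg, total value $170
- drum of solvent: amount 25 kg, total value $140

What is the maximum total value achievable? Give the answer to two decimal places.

Take in order of value per unit:
- drum of solvent (140/25 per unit): 24 of 25 → value 24×140/25 = 134.4000, running total 134.40
Total 134.40.

134.40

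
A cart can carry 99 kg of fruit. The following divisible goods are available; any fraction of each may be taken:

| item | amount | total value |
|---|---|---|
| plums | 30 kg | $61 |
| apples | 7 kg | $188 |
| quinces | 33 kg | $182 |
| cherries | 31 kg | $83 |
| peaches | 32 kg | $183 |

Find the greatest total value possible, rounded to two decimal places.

Take in order of value per unit:
- apples (188/7 per unit): all 7 → value 188, running total 188.00
- peaches (183/32 per unit): all 32 → value 183, running total 371.00
- quinces (182/33 per unit): all 33 → value 182, running total 553.00
- cherries (83/31 per unit): 27 of 31 → value 27×83/31 = 72.2903, running total 625.29
Total 625.29.

625.29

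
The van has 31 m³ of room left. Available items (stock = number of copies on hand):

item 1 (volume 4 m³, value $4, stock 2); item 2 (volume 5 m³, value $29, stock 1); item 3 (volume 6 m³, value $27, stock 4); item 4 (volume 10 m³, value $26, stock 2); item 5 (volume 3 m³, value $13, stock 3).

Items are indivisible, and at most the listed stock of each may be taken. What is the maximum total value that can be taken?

Top feasible selections:
- 1×item 2 + 4×item 3: volume 29, value 137
- 1×item 2 + 3×item 3 + 2×item 5: volume 29, value 136
- 4×item 3 + 2×item 5: volume 30, value 134
Best: $137.

$137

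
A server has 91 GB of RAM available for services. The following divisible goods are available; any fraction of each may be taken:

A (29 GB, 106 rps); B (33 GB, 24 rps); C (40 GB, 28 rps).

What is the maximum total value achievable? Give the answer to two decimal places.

150.30

Take in order of value per unit:
- A (106/29 per unit): all 29 → value 106, running total 106.00
- B (24/33 per unit): all 33 → value 24, running total 130.00
- C (28/40 per unit): 29 of 40 → value 29×28/40 = 20.3000, running total 150.30
Total 150.30.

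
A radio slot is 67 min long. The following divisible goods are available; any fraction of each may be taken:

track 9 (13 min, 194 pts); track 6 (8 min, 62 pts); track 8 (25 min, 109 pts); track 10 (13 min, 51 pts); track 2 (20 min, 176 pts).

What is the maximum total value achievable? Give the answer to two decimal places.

544.92

Take in order of value per unit:
- track 9 (194/13 per unit): all 13 → value 194, running total 194.00
- track 2 (176/20 per unit): all 20 → value 176, running total 370.00
- track 6 (62/8 per unit): all 8 → value 62, running total 432.00
- track 8 (109/25 per unit): all 25 → value 109, running total 541.00
- track 10 (51/13 per unit): 1 of 13 → value 1×51/13 = 3.9231, running total 544.92
Total 544.92.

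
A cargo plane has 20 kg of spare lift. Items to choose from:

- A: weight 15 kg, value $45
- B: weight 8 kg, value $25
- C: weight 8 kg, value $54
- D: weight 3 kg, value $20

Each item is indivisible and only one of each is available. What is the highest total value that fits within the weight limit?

Check high-value combinations within 20 kg:
- B+C+D: weight 8+8+3=19, value 25+54+20=99
- B+C: weight 8+8=16, value 25+54=79
- C+D: weight 8+3=11, value 54+20=74
- A+D: weight 15+3=18, value 45+20=65
Best: $99.

$99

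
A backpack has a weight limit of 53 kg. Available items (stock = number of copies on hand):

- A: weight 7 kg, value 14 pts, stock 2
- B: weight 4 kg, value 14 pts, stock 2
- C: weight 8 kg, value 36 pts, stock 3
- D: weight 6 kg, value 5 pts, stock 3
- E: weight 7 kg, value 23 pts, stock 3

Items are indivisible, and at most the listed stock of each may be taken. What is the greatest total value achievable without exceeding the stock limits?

Top feasible selections:
- 2×B + 3×C + 3×E: weight 53, value 205
- 1×A + 2×B + 3×C + 2×E: weight 53, value 196
- 1×B + 3×C + 3×E: weight 49, value 191
- 1×A + 3×C + 3×E: weight 52, value 191
Best: 205 pts.

205 pts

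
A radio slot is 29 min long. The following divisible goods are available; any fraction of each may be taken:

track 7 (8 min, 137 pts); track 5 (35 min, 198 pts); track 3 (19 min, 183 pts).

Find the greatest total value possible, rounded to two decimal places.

Take in order of value per unit:
- track 7 (137/8 per unit): all 8 → value 137, running total 137.00
- track 3 (183/19 per unit): all 19 → value 183, running total 320.00
- track 5 (198/35 per unit): 2 of 35 → value 2×198/35 = 11.3143, running total 331.31
Total 331.31.

331.31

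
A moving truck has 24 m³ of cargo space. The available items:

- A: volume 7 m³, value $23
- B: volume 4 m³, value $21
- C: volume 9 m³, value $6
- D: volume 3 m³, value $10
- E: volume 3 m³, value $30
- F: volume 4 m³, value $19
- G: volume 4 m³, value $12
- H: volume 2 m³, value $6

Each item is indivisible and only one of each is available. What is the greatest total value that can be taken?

Check high-value combinations within 24 m³:
- A+B+E+F+G+H: volume 7+4+3+4+4+2=24, value 23+21+30+19+12+6=111
- A+B+D+E+F+H: volume 7+4+3+3+4+2=23, value 23+21+10+30+19+6=109
- A+B+E+F+G: volume 7+4+3+4+4=22, value 23+21+30+19+12=105
- A+B+D+E+F: volume 7+4+3+3+4=21, value 23+21+10+30+19=103
Best: $111.

$111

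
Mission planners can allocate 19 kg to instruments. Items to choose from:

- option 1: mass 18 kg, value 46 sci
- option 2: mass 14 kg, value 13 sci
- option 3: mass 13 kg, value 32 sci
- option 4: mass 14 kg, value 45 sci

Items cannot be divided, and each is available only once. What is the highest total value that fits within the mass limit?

Check high-value combinations within 19 kg:
- option 1: mass 18, value 46
- option 4: mass 14, value 45
- option 3: mass 13, value 32
- option 2: mass 14, value 13
Best: 46 sci.

46 sci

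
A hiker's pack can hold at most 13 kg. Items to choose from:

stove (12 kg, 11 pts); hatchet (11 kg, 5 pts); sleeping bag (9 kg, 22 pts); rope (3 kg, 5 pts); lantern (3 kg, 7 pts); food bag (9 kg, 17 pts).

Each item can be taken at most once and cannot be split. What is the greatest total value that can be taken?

Check high-value combinations within 13 kg:
- sleeping bag+lantern: weight 9+3=12, value 22+7=29
- sleeping bag+rope: weight 9+3=12, value 22+5=27
- lantern+food bag: weight 3+9=12, value 7+17=24
- sleeping bag: weight 9, value 22
- rope+food bag: weight 3+9=12, value 5+17=22
Best: 29 pts.

29 pts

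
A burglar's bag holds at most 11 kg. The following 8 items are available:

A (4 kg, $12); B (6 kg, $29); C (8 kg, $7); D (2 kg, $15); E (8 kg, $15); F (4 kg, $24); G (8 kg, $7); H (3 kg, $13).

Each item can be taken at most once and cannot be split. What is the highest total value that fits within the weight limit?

This is a 0/1 knapsack; check combinations near the capacity.
- B+D+H: weight 6+2+3=11, value 29+15+13=57
- B+F: weight 6+4=10, value 29+24=53
- D+F+H: weight 2+4+3=9, value 15+24+13=52
- A+D+F: weight 4+2+4=10, value 12+15+24=51
- A+F+H: weight 4+4+3=11, value 12+24+13=49
Best: $57.

$57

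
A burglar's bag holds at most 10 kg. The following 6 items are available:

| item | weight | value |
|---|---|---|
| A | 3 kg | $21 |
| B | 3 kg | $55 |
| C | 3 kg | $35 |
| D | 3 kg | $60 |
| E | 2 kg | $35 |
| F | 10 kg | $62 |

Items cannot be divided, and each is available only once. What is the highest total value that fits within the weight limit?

$150

Check high-value combinations within 10 kg:
- B+D+E: weight 3+3+2=8, value 55+60+35=150
- B+C+D: weight 3+3+3=9, value 55+35+60=150
- A+B+D: weight 3+3+3=9, value 21+55+60=136
- C+D+E: weight 3+3+2=8, value 35+60+35=130
- B+C+E: weight 3+3+2=8, value 55+35+35=125
Best: $150.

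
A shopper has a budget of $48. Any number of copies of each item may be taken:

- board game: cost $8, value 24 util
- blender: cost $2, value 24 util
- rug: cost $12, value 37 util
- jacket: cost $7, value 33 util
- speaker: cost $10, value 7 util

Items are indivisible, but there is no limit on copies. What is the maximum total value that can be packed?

Best value-per-unit is blender at 24/2, and filling with it alone uses cost 24×2=48. No mix of the others beats 24×24 = 576.

576 util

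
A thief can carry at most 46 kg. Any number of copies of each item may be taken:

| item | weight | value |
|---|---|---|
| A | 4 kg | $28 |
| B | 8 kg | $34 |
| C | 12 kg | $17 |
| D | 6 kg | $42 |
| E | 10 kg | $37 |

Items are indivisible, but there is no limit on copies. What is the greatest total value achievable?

$322

Best value-per-unit is A at 28/4; filling with it alone gives 11×28 = 308.
Optimal mix: 10×A + 1×D → weight 46, value 322.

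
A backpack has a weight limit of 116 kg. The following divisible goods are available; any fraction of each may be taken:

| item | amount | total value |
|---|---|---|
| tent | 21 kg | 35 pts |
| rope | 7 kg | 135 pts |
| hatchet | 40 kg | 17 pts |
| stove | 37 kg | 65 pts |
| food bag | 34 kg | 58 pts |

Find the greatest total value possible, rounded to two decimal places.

300.23

Take in order of value per unit:
- rope (135/7 per unit): all 7 → value 135, running total 135.00
- stove (65/37 per unit): all 37 → value 65, running total 200.00
- food bag (58/34 per unit): all 34 → value 58, running total 258.00
- tent (35/21 per unit): all 21 → value 35, running total 293.00
- hatchet (17/40 per unit): 17 of 40 → value 17×17/40 = 7.2250, running total 300.23
Total 300.23.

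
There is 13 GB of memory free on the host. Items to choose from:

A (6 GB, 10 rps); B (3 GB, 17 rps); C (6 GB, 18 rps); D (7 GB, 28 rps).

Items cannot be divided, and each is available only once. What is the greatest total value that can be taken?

Check high-value combinations within 13 GB:
- C+D: memory 6+7=13, value 18+28=46
- B+D: memory 3+7=10, value 17+28=45
- A+D: memory 6+7=13, value 10+28=38
Best: 46 rps.

46 rps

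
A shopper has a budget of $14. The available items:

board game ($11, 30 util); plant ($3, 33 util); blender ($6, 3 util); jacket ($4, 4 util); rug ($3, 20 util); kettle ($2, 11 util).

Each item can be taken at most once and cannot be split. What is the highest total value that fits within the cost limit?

68 util

This is a 0/1 knapsack; check combinations near the capacity.
- plant+jacket+rug+kettle: cost 3+4+3+2=12, value 33+4+20+11=68
- plant+blender+rug+kettle: cost 3+6+3+2=14, value 33+3+20+11=67
- plant+rug+kettle: cost 3+3+2=8, value 33+20+11=64
Best: 68 util.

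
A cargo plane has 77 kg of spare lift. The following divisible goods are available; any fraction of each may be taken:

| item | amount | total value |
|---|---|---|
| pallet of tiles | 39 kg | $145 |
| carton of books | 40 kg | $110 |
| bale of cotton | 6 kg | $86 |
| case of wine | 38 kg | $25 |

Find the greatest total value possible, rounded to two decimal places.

319.00

Take in order of value per unit:
- bale of cotton (86/6 per unit): all 6 → value 86, running total 86.00
- pallet of tiles (145/39 per unit): all 39 → value 145, running total 231.00
- carton of books (110/40 per unit): 32 of 40 → value 32×110/40 = 88.0000, running total 319.00
Total 319.00.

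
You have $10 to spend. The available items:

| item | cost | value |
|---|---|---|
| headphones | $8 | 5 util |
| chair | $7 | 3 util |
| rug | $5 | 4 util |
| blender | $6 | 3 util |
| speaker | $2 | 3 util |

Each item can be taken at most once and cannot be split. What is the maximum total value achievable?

Check high-value combinations within $10:
- headphones+speaker: cost 8+2=10, value 5+3=8
- rug+speaker: cost 5+2=7, value 4+3=7
- blender+speaker: cost 6+2=8, value 3+3=6
- chair+speaker: cost 7+2=9, value 3+3=6
- headphones: cost 8, value 5
Best: 8 util.

8 util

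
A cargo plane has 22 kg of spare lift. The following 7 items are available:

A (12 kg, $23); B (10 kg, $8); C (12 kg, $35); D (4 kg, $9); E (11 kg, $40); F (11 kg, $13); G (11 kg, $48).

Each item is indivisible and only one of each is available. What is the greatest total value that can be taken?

$88

This is a 0/1 knapsack; check combinations near the capacity.
- E+G: weight 11+11=22, value 40+48=88
- F+G: weight 11+11=22, value 13+48=61
- D+G: weight 4+11=15, value 9+48=57
Best: $88.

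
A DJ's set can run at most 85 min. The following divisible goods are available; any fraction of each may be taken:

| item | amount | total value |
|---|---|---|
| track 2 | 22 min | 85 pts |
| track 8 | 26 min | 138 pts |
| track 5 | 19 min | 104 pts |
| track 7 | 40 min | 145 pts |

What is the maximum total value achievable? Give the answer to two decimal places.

Take in order of value per unit:
- track 5 (104/19 per unit): all 19 → value 104, running total 104.00
- track 8 (138/26 per unit): all 26 → value 138, running total 242.00
- track 2 (85/22 per unit): all 22 → value 85, running total 327.00
- track 7 (145/40 per unit): 18 of 40 → value 18×145/40 = 65.2500, running total 392.25
Total 392.25.

392.25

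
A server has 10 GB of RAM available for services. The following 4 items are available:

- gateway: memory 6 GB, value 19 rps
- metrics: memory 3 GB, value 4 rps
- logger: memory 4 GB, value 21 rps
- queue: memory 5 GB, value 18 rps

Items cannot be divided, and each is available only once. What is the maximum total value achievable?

40 rps

This is a 0/1 knapsack; check combinations near the capacity.
- gateway+logger: memory 6+4=10, value 19+21=40
- logger+queue: memory 4+5=9, value 21+18=39
- metrics+logger: memory 3+4=7, value 4+21=25
- gateway+metrics: memory 6+3=9, value 19+4=23
Best: 40 rps.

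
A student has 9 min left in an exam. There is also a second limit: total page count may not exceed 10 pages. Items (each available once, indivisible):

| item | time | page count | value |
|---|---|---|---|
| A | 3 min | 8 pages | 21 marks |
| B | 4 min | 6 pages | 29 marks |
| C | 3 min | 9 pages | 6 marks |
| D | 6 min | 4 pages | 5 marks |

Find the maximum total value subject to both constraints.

29 marks

Feasible sets respecting both limits:
- B: time 4, page count 6, value 29
- A: time 3, page count 8, value 21
- C: time 3, page count 9, value 6
Best: 29 marks.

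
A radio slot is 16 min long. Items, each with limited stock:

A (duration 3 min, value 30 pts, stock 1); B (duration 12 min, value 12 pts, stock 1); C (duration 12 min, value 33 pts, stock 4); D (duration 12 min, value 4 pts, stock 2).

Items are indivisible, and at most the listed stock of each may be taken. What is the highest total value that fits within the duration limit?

Best selections within duration 16 and stock limits:
- 1×A + 1×C: duration 15, value 63
- 1×A + 1×B: duration 15, value 42
Best: 63 pts.

63 pts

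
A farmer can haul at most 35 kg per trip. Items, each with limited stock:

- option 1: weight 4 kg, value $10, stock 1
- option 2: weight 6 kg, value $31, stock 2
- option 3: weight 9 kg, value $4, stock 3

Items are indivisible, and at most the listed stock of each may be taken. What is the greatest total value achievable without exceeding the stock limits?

$80

Top feasible selections:
- 1×option 1 + 2×option 2 + 2×option 3: weight 34, value 80
- 1×option 1 + 2×option 2 + 1×option 3: weight 25, value 76
- 1×option 1 + 2×option 2: weight 16, value 72
- 2×option 2 + 2×option 3: weight 30, value 70
Best: $80.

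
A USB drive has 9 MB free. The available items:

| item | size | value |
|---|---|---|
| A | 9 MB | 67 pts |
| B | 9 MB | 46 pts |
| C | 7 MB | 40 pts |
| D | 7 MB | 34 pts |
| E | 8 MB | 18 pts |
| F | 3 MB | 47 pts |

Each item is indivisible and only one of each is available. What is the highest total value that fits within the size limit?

Check high-value combinations within 9 MB:
- A: size 9, value 67
- F: size 3, value 47
- B: size 9, value 46
- C: size 7, value 40
Best: 67 pts.

67 pts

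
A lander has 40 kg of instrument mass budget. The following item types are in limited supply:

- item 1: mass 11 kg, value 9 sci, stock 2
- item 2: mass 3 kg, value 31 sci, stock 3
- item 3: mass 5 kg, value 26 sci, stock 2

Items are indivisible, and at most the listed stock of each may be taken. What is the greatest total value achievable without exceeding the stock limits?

Best selections within mass 40 and stock limits:
- 1×item 1 + 3×item 2 + 2×item 3: mass 30, value 154
- 3×item 2 + 2×item 3: mass 19, value 145
- 2×item 1 + 3×item 2 + 1×item 3: mass 36, value 137
Best: 154 sci.

154 sci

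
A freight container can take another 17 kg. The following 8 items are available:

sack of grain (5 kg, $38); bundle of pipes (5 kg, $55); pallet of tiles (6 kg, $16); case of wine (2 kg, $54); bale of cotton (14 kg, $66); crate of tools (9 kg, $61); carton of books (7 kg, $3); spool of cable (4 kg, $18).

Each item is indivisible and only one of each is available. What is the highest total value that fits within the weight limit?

This is a 0/1 knapsack; check combinations near the capacity.
- bundle of pipes+case of wine+crate of tools: weight 5+2+9=16, value 55+54+61=170
- sack of grain+bundle of pipes+case of wine+spool of cable: weight 5+5+2+4=16, value 38+55+54+18=165
- sack of grain+case of wine+crate of tools: weight 5+2+9=16, value 38+54+61=153
- sack of grain+bundle of pipes+case of wine: weight 5+5+2=12, value 38+55+54=147
- bundle of pipes+pallet of tiles+case of wine+spool of cable: weight 5+6+2+4=17, value 55+16+54+18=143
Best: $170.

$170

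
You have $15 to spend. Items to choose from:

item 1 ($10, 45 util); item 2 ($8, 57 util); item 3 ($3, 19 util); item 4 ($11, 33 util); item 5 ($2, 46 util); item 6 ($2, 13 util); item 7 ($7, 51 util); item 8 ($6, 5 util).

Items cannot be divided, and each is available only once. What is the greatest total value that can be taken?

Check high-value combinations within $15:
- item 2+item 3+item 5+item 6: cost 8+3+2+2=15, value 57+19+46+13=135
- item 3+item 5+item 6+item 7: cost 3+2+2+7=14, value 19+46+13+51=129
- item 2+item 3+item 5: cost 8+3+2=13, value 57+19+46=122
Best: 135 util.

135 util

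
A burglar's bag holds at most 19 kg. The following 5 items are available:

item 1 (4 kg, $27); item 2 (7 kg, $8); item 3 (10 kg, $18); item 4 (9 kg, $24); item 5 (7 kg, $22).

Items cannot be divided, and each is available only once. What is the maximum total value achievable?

This is a 0/1 knapsack; check combinations near the capacity.
- item 1+item 2+item 5: weight 4+7+7=18, value 27+8+22=57
- item 1+item 4: weight 4+9=13, value 27+24=51
- item 1+item 5: weight 4+7=11, value 27+22=49
Best: $57.

$57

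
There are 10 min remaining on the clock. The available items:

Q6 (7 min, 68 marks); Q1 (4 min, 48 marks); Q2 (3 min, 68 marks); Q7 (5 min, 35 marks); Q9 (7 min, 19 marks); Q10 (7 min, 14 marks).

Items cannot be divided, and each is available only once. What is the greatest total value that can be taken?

Check high-value combinations within 10 min:
- Q6+Q2: time 7+3=10, value 68+68=136
- Q1+Q2: time 4+3=7, value 48+68=116
- Q2+Q7: time 3+5=8, value 68+35=103
- Q2+Q9: time 3+7=10, value 68+19=87
Best: 136 marks.

136 marks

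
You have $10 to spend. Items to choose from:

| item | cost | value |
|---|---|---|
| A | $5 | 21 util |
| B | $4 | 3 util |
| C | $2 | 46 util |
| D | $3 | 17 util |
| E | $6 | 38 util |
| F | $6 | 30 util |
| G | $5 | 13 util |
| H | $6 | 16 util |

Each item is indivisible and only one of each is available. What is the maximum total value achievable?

84 util

Check high-value combinations within $10:
- C+E: cost 2+6=8, value 46+38=84
- A+C+D: cost 5+2+3=10, value 21+46+17=84
- C+F: cost 2+6=8, value 46+30=76
- C+D+G: cost 2+3+5=10, value 46+17+13=76
- A+C: cost 5+2=7, value 21+46=67
Best: 84 util.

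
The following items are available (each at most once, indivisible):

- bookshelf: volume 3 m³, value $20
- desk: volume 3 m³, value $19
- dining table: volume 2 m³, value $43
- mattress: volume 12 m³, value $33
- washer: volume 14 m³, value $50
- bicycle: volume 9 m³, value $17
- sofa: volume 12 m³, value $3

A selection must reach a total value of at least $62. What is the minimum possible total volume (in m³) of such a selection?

Subsets with value ≥ 62, sorted by total volume:
- bookshelf+dining table: volume 5, value 63
- desk+dining table: volume 5, value 62
- bookshelf+desk+dining table: volume 8, value 82
Minimum volume: 5 m³.

5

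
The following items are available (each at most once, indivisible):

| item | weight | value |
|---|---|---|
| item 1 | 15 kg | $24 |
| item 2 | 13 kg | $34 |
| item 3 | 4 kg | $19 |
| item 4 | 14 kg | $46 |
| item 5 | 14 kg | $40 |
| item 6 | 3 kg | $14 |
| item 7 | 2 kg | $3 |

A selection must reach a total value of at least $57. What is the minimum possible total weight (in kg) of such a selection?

17

Subsets with value ≥ 57, sorted by total weight:
- item 4+item 6: weight 17, value 60
- item 3+item 4: weight 18, value 65
- item 3+item 5: weight 18, value 59
Minimum weight: 17 kg.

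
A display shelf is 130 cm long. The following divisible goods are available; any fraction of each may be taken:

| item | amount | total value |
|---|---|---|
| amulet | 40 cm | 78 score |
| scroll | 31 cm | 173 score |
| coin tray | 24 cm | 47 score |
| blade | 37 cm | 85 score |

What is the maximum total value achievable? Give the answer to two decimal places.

379.10

Take in order of value per unit:
- scroll (173/31 per unit): all 31 → value 173, running total 173.00
- blade (85/37 per unit): all 37 → value 85, running total 258.00
- coin tray (47/24 per unit): all 24 → value 47, running total 305.00
- amulet (78/40 per unit): 38 of 40 → value 38×78/40 = 74.1000, running total 379.10
Total 379.10.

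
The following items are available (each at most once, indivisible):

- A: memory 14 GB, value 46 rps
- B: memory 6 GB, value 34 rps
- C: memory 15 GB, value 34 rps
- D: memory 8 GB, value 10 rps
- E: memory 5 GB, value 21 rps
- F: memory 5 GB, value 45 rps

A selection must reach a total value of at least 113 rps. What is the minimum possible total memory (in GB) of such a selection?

25

Subsets with value ≥ 113, sorted by total memory:
- A+B+F: memory 25, value 125
- B+C+F: memory 26, value 113
Minimum memory: 25 GB.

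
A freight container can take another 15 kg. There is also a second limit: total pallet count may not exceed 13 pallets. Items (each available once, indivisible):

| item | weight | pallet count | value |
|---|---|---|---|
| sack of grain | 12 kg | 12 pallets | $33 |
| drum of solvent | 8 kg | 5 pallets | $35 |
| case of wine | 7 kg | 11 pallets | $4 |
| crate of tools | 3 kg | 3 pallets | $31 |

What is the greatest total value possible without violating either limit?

Feasible sets respecting both limits:
- drum of solvent+crate of tools: weight 11, pallet count 8, value 66
- drum of solvent: weight 8, pallet count 5, value 35
- sack of grain: weight 12, pallet count 12, value 33
- crate of tools: weight 3, pallet count 3, value 31
Best: $66.

$66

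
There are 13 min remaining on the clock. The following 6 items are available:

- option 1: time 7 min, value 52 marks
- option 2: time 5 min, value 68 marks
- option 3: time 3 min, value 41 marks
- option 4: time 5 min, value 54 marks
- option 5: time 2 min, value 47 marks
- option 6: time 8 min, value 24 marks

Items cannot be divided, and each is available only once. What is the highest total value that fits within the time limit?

Check high-value combinations within 13 min:
- option 2+option 4+option 5: time 5+5+2=12, value 68+54+47=169
- option 2+option 3+option 4: time 5+3+5=13, value 68+41+54=163
- option 2+option 3+option 5: time 5+3+2=10, value 68+41+47=156
- option 3+option 4+option 5: time 3+5+2=10, value 41+54+47=142
- option 1+option 3+option 5: time 7+3+2=12, value 52+41+47=140
Best: 169 marks.

169 marks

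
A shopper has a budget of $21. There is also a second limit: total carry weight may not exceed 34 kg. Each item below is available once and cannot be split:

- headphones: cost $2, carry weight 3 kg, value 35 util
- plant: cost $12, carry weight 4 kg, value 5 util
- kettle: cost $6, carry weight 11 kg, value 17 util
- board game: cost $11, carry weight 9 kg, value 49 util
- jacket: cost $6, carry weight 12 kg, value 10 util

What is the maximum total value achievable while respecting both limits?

Feasible sets respecting both limits:
- headphones+kettle+board game: cost 19, carry weight 23, value 101
- headphones+board game+jacket: cost 19, carry weight 24, value 94
- headphones+board game: cost 13, carry weight 12, value 84
Best: 101 util.

101 util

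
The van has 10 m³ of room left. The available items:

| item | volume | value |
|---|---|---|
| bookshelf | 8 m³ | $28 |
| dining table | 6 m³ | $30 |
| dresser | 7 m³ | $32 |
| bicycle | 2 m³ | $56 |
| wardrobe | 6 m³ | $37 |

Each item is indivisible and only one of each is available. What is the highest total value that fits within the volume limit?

This is a 0/1 knapsack; check combinations near the capacity.
- bicycle+wardrobe: volume 2+6=8, value 56+37=93
- dresser+bicycle: volume 7+2=9, value 32+56=88
- dining table+bicycle: volume 6+2=8, value 30+56=86
- bookshelf+bicycle: volume 8+2=10, value 28+56=84
Best: $93.

$93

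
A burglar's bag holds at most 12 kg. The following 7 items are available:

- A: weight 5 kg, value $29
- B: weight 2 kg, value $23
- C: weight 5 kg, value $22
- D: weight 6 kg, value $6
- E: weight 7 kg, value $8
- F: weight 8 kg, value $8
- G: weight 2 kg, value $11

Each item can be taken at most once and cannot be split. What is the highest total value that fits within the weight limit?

Check high-value combinations within 12 kg:
- A+B+C: weight 5+2+5=12, value 29+23+22=74
- A+B+G: weight 5+2+2=9, value 29+23+11=63
- A+C+G: weight 5+5+2=12, value 29+22+11=62
Best: $74.

$74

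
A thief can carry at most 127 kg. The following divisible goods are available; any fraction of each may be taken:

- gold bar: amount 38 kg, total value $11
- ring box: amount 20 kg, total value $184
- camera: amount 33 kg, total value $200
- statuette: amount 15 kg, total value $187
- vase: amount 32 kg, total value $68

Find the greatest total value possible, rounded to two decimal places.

Take in order of value per unit:
- statuette (187/15 per unit): all 15 → value 187, running total 187.00
- ring box (184/20 per unit): all 20 → value 184, running total 371.00
- camera (200/33 per unit): all 33 → value 200, running total 571.00
- vase (68/32 per unit): all 32 → value 68, running total 639.00
- gold bar (11/38 per unit): 27 of 38 → value 27×11/38 = 7.8158, running total 646.82
Total 646.82.

646.82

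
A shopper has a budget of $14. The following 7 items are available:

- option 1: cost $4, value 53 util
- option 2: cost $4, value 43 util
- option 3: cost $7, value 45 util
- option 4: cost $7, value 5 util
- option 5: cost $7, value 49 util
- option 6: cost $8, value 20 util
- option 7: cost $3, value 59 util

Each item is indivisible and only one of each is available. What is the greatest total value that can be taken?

This is a 0/1 knapsack; check combinations near the capacity.
- option 1+option 5+option 7: cost 4+7+3=14, value 53+49+59=161
- option 1+option 3+option 7: cost 4+7+3=14, value 53+45+59=157
- option 1+option 2+option 7: cost 4+4+3=11, value 53+43+59=155
Best: 161 util.

161 util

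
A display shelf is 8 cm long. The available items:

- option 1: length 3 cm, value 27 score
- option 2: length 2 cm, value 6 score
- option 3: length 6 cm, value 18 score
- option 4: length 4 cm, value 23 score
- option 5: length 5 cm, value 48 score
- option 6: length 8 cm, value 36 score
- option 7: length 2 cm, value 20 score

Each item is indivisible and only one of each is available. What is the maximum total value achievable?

75 score

Check high-value combinations within 8 cm:
- option 1+option 5: length 3+5=8, value 27+48=75
- option 5+option 7: length 5+2=7, value 48+20=68
- option 2+option 5: length 2+5=7, value 6+48=54
Best: 75 score.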